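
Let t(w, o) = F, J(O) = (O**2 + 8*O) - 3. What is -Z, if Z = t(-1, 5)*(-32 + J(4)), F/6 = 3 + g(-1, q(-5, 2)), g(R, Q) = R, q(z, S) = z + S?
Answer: -156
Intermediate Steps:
q(z, S) = S + z
J(O) = -3 + O**2 + 8*O
F = 12 (F = 6*(3 - 1) = 6*2 = 12)
t(w, o) = 12
Z = 156 (Z = 12*(-32 + (-3 + 4**2 + 8*4)) = 12*(-32 + (-3 + 16 + 32)) = 12*(-32 + 45) = 12*13 = 156)
-Z = -1*156 = -156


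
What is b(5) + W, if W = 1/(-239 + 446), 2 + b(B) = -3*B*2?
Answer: -6623/207 ≈ -31.995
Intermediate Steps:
b(B) = -2 - 6*B (b(B) = -2 - 3*B*2 = -2 - 6*B)
W = 1/207 ≈ 0.0048309
b(5) + W = (-2 - 6*5) + 1/207 = (-2 - 30) + 1/207 = -32 + 1/207 = -6623/207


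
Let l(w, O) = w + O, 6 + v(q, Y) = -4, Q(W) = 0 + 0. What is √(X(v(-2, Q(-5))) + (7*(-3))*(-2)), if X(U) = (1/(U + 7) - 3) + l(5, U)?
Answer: √303/3 ≈ 5.8023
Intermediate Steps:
Q(W) = 0
v(q, Y) = -10 (v(q, Y) = -6 - 4 = -10)
l(w, O) = O + w
X(U) = 2 + U + 1/(7 + U) (X(U) = (1/(U + 7) - 3) + (U + 5) = (1/(7 + U) - 3) + (5 + U) = (-3 + 1/(7 + U)) + (5 + U) = 2 + U + 1/(7 + U))
√(X(v(-2, Q(-5))) + (7*(-3))*(-2)) = √((15 + (-10)² + 9*(-10))/(7 - 10) + (7*(-3))*(-2)) = √((15 + 100 - 90)/(-3) - 21*(-2)) = √(-⅓*25 + 42) = √(-25/3 + 42) = √(101/3) = √303/3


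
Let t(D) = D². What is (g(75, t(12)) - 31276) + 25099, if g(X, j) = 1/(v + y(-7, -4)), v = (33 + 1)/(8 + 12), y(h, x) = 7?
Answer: -537389/87 ≈ -6176.9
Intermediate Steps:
v = 17/10 (v = 34/20 = 34*(1/20) = 17/10 ≈ 1.7000)
g(X, j) = 10/87 (g(X, j) = 1/(17/10 + 7) = 1/(87/10) = 10/87)
(g(75, t(12)) - 31276) + 25099 = (10/87 - 31276) + 25099 = -2721002/87 + 25099 = -537389/87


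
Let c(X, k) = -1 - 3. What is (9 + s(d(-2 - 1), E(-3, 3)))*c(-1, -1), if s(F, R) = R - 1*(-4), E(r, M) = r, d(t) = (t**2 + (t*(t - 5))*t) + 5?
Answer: -40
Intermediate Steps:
c(X, k) = -4
d(t) = 5 + t**2 + t**2*(-5 + t) (d(t) = (t**2 + (t*(-5 + t))*t) + 5 = (t**2 + t**2*(-5 + t)) + 5 = 5 + t**2 + t**2*(-5 + t))
s(F, R) = 4 + R (s(F, R) = R + 4 = 4 + R)
(9 + s(d(-2 - 1), E(-3, 3)))*c(-1, -1) = (9 + (4 - 3))*(-4) = (9 + 1)*(-4) = 10*(-4) = -40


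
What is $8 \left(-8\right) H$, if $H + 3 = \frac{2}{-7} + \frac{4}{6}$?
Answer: $\frac{3520}{21} \approx 167.62$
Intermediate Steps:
$H = - \frac{55}{21}$ ($H = -3 + \left(\frac{2}{-7} + \frac{4}{6}\right) = -3 + \left(2 \left(- \frac{1}{7}\right) + 4 \cdot \frac{1}{6}\right) = -3 + \left(- \frac{2}{7} + \frac{2}{3}\right) = -3 + \frac{8}{21} = - \frac{55}{21} \approx -2.619$)
$8 \left(-8\right) H = 8 \left(-8\right) \left(- \frac{55}{21}\right) = \left(-64\right) \left(- \frac{55}{21}\right) = \frac{3520}{21}$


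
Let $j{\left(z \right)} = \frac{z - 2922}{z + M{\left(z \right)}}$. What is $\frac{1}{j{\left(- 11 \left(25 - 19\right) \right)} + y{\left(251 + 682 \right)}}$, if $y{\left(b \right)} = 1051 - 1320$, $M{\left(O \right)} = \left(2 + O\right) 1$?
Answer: $- \frac{65}{15991} \approx -0.0040648$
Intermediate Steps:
$M{\left(O \right)} = 2 + O$
$y{\left(b \right)} = -269$
$j{\left(z \right)} = \frac{-2922 + z}{2 + 2 z}$ ($j{\left(z \right)} = \frac{z - 2922}{z + \left(2 + z\right)} = \frac{-2922 + z}{2 + 2 z}$)
$\frac{1}{j{\left(- 11 \left(25 - 19\right) \right)} + y{\left(251 + 682 \right)}} = \frac{1}{\frac{-2922 - 11 \left(25 - 19\right)}{2 \left(1 - 11 \left(25 - 19\right)\right)} - 269} = \frac{1}{\frac{-2922 - 66}{2 \left(1 - 66\right)} - 269} = \frac{1}{\frac{1}{2} \frac{1}{-65} \left(-2988\right) - 269} = \frac{1}{\frac{1}{2} \left(- \frac{1}{65}\right) \left(-2988\right) - 269} = \frac{1}{\frac{1494}{65} - 269} = \frac{1}{- \frac{15991}{65}} = - \frac{65}{15991}$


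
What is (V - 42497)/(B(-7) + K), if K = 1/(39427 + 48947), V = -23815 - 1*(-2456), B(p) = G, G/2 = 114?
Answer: -5643210144/20149273 ≈ -280.07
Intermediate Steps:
G = 228 (G = 2*114 = 228)
B(p) = 228
V = -21359 (V = -23815 + 2456 = -21359)
K = 1/88374 ≈ 1.1316e-5
(V - 42497)/(B(-7) + K) = (-21359 - 42497)/(228 + 1/88374) = -63856/20149273/88374 = -63856*88374/20149273 = -5643210144/20149273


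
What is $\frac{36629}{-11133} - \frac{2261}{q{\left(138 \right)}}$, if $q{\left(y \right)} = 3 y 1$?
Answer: $- \frac{4481791}{512118} \approx -8.7515$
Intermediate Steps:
$q{\left(y \right)} = 3 y$
$\frac{36629}{-11133} - \frac{2261}{q{\left(138 \right)}} = \frac{36629}{-11133} - \frac{2261}{3 \cdot 138} = 36629 \left(- \frac{1}{11133}\right) - \frac{2261}{414} = - \frac{36629}{11133} - \frac{2261}{414} = - \frac{4481791}{512118}$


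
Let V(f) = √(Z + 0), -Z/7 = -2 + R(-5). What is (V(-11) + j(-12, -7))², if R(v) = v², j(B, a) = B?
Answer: (12 - I*√161)² ≈ -17.0 - 304.53*I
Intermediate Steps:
Z = -161 (Z = -7*(-2 + (-5)²) = -7*(-2 + 25) = -7*23 = -161)
V(f) = I*√161 (V(f) = √(-161 + 0) = √(-161) = I*√161)
(V(-11) + j(-12, -7))² = (I*√161 - 12)² = (-12 + I*√161)²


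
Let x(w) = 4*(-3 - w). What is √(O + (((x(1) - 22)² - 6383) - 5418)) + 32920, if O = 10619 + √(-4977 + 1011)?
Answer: 32920 + √(262 + I*√3966) ≈ 32936.0 + 1.9316*I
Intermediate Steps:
x(w) = -12 - 4*w
O = 10619 + I*√3966 (O = 10619 + √(-3966) = 10619 + I*√3966 ≈ 10619.0 + 62.976*I)
√(O + (((x(1) - 22)² - 6383) - 5418)) + 32920 = √((10619 + I*√3966) + ((((-12 - 4*1) - 22)² - 6383) - 5418)) + 32920 = √((10619 + I*√3966) + ((((-12 - 4) - 22)² - 6383) - 5418)) + 32920 = √((10619 + I*√3966) + (((-16 - 22)² - 6383) - 5418)) + 32920 = √((10619 + I*√3966) + (((-38)² - 6383) - 5418)) + 32920 = √((10619 + I*√3966) + ((1444 - 6383) - 5418)) + 32920 = √((10619 + I*√3966) + (-4939 - 5418)) + 32920 = √((10619 + I*√3966) - 10357) + 32920 = √(262 + I*√3966) + 32920 = 32920 + √(262 + I*√3966)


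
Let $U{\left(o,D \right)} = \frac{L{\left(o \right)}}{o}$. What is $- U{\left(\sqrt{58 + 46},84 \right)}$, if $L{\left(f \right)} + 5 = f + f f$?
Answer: $-1 - \frac{99 \sqrt{26}}{52} \approx -10.708$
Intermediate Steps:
$L{\left(f \right)} = -5 + f + f^{2}$ ($L{\left(f \right)} = -5 + \left(f + f f\right) = -5 + \left(f + f^{2}\right) = -5 + f + f^{2}$)
$U{\left(o,D \right)} = \frac{-5 + o + o^{2}}{o}$
$- U{\left(\sqrt{58 + 46},84 \right)} = - (1 + \sqrt{58 + 46} - \frac{5}{\sqrt{58 + 46}}) = - (1 + \sqrt{104} - \frac{5}{\sqrt{104}}) = - (1 + 2 \sqrt{26} - \frac{5}{2 \sqrt{26}}) = - (1 + 2 \sqrt{26} - 5 \frac{\sqrt{26}}{52}) = - (1 + 2 \sqrt{26} - \frac{5 \sqrt{26}}{52}) = - (1 + \frac{99 \sqrt{26}}{52}) = -1 - \frac{99 \sqrt{26}}{52}$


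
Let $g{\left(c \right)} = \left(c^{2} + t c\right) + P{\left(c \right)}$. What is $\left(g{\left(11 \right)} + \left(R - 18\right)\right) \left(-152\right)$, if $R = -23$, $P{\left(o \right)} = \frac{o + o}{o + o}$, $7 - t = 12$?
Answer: $-3952$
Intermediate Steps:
$t = -5$ ($t = 7 - 12 = -5$)
$P{\left(o \right)} = 1$ ($P{\left(o \right)} = \frac{2 o}{2 o} = 2 o \frac{1}{2 o} = 1$)
$g{\left(c \right)} = 1 + c^{2} - 5 c$ ($g{\left(c \right)} = \left(c^{2} - 5 c\right) + 1 = 1 + c^{2} - 5 c$)
$\left(g{\left(11 \right)} + \left(R - 18\right)\right) \left(-152\right) = \left(\left(1 + 11^{2} - 55\right) - 41\right) \left(-152\right) = \left(\left(1 + 121 - 55\right) - 41\right) \left(-152\right) = \left(67 - 41\right) \left(-152\right) = 26 \left(-152\right) = -3952$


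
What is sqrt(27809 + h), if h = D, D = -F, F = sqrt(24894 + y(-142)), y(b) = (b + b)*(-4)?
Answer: sqrt(27809 - sqrt(26030)) ≈ 166.28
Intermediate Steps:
y(b) = -8*b (y(b) = (2*b)*(-4) = -8*b)
F = sqrt(26030) (F = sqrt(24894 - 8*(-142)) = sqrt(24894 + 1136) = sqrt(26030) ≈ 161.34)
D = -sqrt(26030) ≈ -161.34
h = -sqrt(26030) ≈ -161.34
sqrt(27809 + h) = sqrt(27809 - sqrt(26030))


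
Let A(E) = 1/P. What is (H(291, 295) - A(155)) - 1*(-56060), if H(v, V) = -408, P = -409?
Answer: 22761669/409 ≈ 55652.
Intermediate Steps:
A(E) = -1/409 (A(E) = 1/(-409) = -1/409)
(H(291, 295) - A(155)) - 1*(-56060) = (-408 - 1*(-1/409)) - 1*(-56060) = (-408 + 1/409) + 56060 = -166871/409 + 56060 = 22761669/409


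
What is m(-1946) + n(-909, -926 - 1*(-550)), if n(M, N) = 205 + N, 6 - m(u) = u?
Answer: 1781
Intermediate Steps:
m(u) = 6 - u
m(-1946) + n(-909, -926 - 1*(-550)) = (6 - 1*(-1946)) + (205 + (-926 - 1*(-550))) = (6 + 1946) + (205 + (-926 + 550)) = 1952 + (205 - 376) = 1952 - 171 = 1781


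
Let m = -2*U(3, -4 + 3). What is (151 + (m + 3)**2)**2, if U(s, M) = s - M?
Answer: 30976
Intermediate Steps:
m = -8 (m = -2*(3 - (-4 + 3)) = -2*(3 - 1*(-1)) = -2*(3 + 1) = -2*4 = -8)
(151 + (m + 3)**2)**2 = (151 + (-8 + 3)**2)**2 = (151 + (-5)**2)**2 = (151 + 25)**2 = 176**2 = 30976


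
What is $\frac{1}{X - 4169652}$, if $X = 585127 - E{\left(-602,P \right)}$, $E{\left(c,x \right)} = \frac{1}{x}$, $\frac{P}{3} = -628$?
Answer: $- \frac{1884}{6753245099} \approx -2.7898 \cdot 10^{-7}$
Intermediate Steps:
$P = -1884$ ($P = 3 \left(-628\right) = -1884$)
$X = \frac{1102379269}{1884}$ ($X = 585127 - \frac{1}{-1884} = 585127 - - \frac{1}{1884} = 585127 + \frac{1}{1884} = \frac{1102379269}{1884} \approx 5.8513 \cdot 10^{5}$)
$\frac{1}{X - 4169652} = \frac{1}{\frac{1102379269}{1884} - 4169652} = \frac{1}{- \frac{6753245099}{1884}} = - \frac{1884}{6753245099}$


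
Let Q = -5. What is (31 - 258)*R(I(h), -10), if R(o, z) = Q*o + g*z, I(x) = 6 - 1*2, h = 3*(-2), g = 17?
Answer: 43130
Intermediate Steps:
h = -6
I(x) = 4 (I(x) = 6 - 2 = 4)
R(o, z) = -5*o + 17*z
(31 - 258)*R(I(h), -10) = (31 - 258)*(-5*4 + 17*(-10)) = -227*(-20 - 170) = -227*(-190) = 43130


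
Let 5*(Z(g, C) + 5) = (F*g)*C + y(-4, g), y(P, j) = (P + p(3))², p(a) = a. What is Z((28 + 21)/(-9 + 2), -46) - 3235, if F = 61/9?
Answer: -126149/45 ≈ -2803.3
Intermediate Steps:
F = 61/9 (F = 61*(⅑) = 61/9 ≈ 6.7778)
y(P, j) = (3 + P)² (y(P, j) = (P + 3)² = (3 + P)²)
Z(g, C) = -24/5 + 61*C*g/45 (Z(g, C) = -5 + ((61*g/9)*C + (3 - 4)²)/5 = -5 + (61*C*g/9 + (-1)²)/5 = -5 + (61*C*g/9 + 1)/5 = -5 + (1 + 61*C*g/9)/5 = -5 + (⅕ + 61*C*g/45) = -24/5 + 61*C*g/45)
Z((28 + 21)/(-9 + 2), -46) - 3235 = (-24/5 + (61/45)*(-46)*((28 + 21)/(-9 + 2))) - 3235 = (-24/5 + (61/45)*(-46)*(49/(-7))) - 3235 = (-24/5 + (61/45)*(-46)*(49*(-⅐))) - 3235 = (-24/5 + (61/45)*(-46)*(-7)) - 3235 = (-24/5 + 19642/45) - 3235 = 19426/45 - 3235 = -126149/45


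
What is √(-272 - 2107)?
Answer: I*√2379 ≈ 48.775*I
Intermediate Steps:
√(-272 - 2107) = √(-2379) = I*√2379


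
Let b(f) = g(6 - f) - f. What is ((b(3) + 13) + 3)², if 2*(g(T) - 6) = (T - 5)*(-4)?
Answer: 529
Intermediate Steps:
g(T) = 16 - 2*T (g(T) = 6 + ((T - 5)*(-4))/2 = 6 + ((-5 + T)*(-4))/2 = 6 + (20 - 4*T)/2 = 6 + (10 - 2*T) = 16 - 2*T)
b(f) = 4 + f (b(f) = (16 - 2*(6 - f)) - f = (16 + (-12 + 2*f)) - f = (4 + 2*f) - f = 4 + f)
((b(3) + 13) + 3)² = (((4 + 3) + 13) + 3)² = ((7 + 13) + 3)² = (20 + 3)² = 23² = 529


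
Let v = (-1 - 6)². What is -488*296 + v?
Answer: -144399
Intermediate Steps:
v = 49 (v = (-7)² = 49)
-488*296 + v = -488*296 + 49 = -144448 + 49 = -144399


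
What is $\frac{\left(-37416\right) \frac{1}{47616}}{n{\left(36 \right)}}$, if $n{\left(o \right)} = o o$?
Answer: $- \frac{1559}{2571264} \approx -0.00060632$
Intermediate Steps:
$n{\left(o \right)} = o^{2}$
$\frac{\left(-37416\right) \frac{1}{47616}}{n{\left(36 \right)}} = \frac{\left(-37416\right) \frac{1}{47616}}{36^{2}} = \frac{\left(-37416\right) \frac{1}{47616}}{1296} = \left(- \frac{1559}{1984}\right) \frac{1}{1296} = - \frac{1559}{2571264}$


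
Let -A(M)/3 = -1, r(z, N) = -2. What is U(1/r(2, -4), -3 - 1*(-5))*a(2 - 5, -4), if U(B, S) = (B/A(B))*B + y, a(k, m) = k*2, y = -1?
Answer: 11/2 ≈ 5.5000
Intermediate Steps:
a(k, m) = 2*k
A(M) = 3 (A(M) = -3*(-1) = 3)
U(B, S) = -1 + B²/3 (U(B, S) = (B/3)*B - 1 = B²/3 - 1 = -1 + B²/3)
U(1/r(2, -4), -3 - 1*(-5))*a(2 - 5, -4) = (-1 + (1/(-2))²/3)*(2*(2 - 5)) = (-1 + (-½)²/3)*(2*(-3)) = (-1 + (⅓)*(¼))*(-6) = (-1 + 1/12)*(-6) = -11/12*(-6) = 11/2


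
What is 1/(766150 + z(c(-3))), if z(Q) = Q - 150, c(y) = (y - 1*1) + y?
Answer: 1/765993 ≈ 1.3055e-6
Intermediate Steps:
c(y) = -1 + 2*y (c(y) = (y - 1) + y = (-1 + y) + y = -1 + 2*y)
z(Q) = -150 + Q
1/(766150 + z(c(-3))) = 1/(766150 + (-150 + (-1 + 2*(-3)))) = 1/(766150 + (-150 + (-1 - 6))) = 1/(766150 + (-150 - 7)) = 1/(766150 - 157) = 1/765993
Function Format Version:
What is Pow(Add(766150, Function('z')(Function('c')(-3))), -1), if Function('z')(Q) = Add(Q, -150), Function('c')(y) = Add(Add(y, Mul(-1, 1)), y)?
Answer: Rational(1, 765993) ≈ 1.3055e-6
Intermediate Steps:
Function('c')(y) = Add(-1, Mul(2, y)) (Function('c')(y) = Add(Add(y, -1), y) = Add(Add(-1, y), y) = Add(-1, Mul(2, y)))
Function('z')(Q) = Add(-150, Q)
Pow(Add(766150, Function('z')(Function('c')(-3))), -1) = Pow(Add(766150, Add(-150, Add(-1, Mul(2, -3)))), -1) = Pow(Add(766150, Add(-150, Add(-1, -6))), -1) = Pow(Add(766150, Add(-150, -7)), -1) = Pow(Add(766150, -157), -1) = Pow(765993, -1) = Rational(1, 765993)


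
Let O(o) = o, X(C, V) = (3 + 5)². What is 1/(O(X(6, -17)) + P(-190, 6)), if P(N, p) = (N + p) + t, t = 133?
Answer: 1/13 ≈ 0.076923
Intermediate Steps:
X(C, V) = 64 (X(C, V) = 8² = 64)
P(N, p) = 133 + N + p (P(N, p) = (N + p) + 133 = 133 + N + p)
1/(O(X(6, -17)) + P(-190, 6)) = 1/(64 + (133 - 190 + 6)) = 1/(64 - 51) = 1/13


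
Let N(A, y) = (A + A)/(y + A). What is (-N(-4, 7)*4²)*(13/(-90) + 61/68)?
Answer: 73696/2295 ≈ 32.112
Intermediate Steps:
N(A, y) = 2*A/(A + y) (N(A, y) = (2*A)/(A + y) = 2*A/(A + y))
(-N(-4, 7)*4²)*(13/(-90) + 61/68) = (-2*(-4)/(-4 + 7)*4²)*(13/(-90) + 61/68) = (-2*(-4)/3*16)*(13*(-1/90) + 61*(1/68)) = (-2*(-4)/3*16)*(-13/90 + 61/68) = (-1*(-8/3)*16)*(2303/3060) = ((8/3)*16)*(2303/3060) = (128/3)*(2303/3060) = 73696/2295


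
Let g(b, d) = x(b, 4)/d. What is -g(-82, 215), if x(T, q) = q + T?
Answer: 78/215 ≈ 0.36279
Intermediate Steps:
x(T, q) = T + q
g(b, d) = (4 + b)/d (g(b, d) = (b + 4)/d = (4 + b)/d)
-g(-82, 215) = -(4 - 82)/215 = -(-78)/215 = -1*(-78/215) = 78/215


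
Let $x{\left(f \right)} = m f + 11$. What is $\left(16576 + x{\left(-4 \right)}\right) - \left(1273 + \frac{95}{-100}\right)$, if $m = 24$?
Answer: $\frac{304379}{20} \approx 15219.0$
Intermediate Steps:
$x{\left(f \right)} = 11 + 24 f$ ($x{\left(f \right)} = 24 f + 11 = 11 + 24 f$)
$\left(16576 + x{\left(-4 \right)}\right) - \left(1273 + \frac{95}{-100}\right) = \left(16576 + \left(11 + 24 \left(-4\right)\right)\right) - \left(1273 + \frac{95}{-100}\right) = \left(16576 + \left(11 - 96\right)\right) - \frac{25441}{20} = \left(16576 - 85\right) + \left(\frac{19}{20} - 1273\right) = 16491 - \frac{25441}{20} = \frac{304379}{20}$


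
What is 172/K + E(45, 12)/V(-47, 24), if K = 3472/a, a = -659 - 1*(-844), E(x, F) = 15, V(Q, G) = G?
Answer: 16995/1736 ≈ 9.7897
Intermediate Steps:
a = 185 (a = -659 + 844 = 185)
K = 3472/185 ≈ 18.768
172/K + E(45, 12)/V(-47, 24) = 172/(3472/185) + 15/24 = 172*(185/3472) + 15*(1/24) = 7955/868 + 5/8 = 16995/1736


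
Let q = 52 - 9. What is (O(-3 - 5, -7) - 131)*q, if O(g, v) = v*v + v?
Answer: -3827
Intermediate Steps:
q = 43
O(g, v) = v + v² (O(g, v) = v² + v = v + v²)
(O(-3 - 5, -7) - 131)*q = (-7*(1 - 7) - 131)*43 = (-7*(-6) - 131)*43 = (42 - 131)*43 = -89*43 = -3827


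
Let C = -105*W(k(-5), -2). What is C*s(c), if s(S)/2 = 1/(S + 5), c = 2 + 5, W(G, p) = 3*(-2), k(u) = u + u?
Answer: 105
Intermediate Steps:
k(u) = 2*u
W(G, p) = -6
c = 7
s(S) = 2/(5 + S) (s(S) = 2/(S + 5) = 2/(5 + S))
C = 630 (C = -105*(-6) = 630)
C*s(c) = 630*(2/(5 + 7)) = 630*(2/12) = 630*(2*(1/12)) = 630*(⅙) = 105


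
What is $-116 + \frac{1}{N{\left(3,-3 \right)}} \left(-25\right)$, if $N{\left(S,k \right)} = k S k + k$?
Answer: $- \frac{2809}{24} \approx -117.04$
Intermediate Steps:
$N{\left(S,k \right)} = k + S k^{2}$ ($N{\left(S,k \right)} = S k k + k = S k^{2} + k = k + S k^{2}$)
$-116 + \frac{1}{N{\left(3,-3 \right)}} \left(-25\right) = -116 + \frac{1}{\left(-3\right) \left(1 + 3 \left(-3\right)\right)} \left(-25\right) = -116 + \frac{1}{\left(-3\right) \left(1 - 9\right)} \left(-25\right) = -116 + \frac{1}{\left(-3\right) \left(-8\right)} \left(-25\right) = -116 + \frac{1}{24} \left(-25\right) = -116 - \frac{25}{24} = - \frac{2809}{24}$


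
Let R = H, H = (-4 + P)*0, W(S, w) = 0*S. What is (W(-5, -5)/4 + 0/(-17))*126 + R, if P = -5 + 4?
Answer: 0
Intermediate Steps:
W(S, w) = 0
P = -1
H = 0 (H = (-4 - 1)*0 = -5*0 = 0)
R = 0
(W(-5, -5)/4 + 0/(-17))*126 + R = (0/4 + 0/(-17))*126 + 0 = (0*(¼) + 0*(-1/17))*126 + 0 = (0 + 0)*126 + 0 = 0*126 + 0 = 0 + 0 = 0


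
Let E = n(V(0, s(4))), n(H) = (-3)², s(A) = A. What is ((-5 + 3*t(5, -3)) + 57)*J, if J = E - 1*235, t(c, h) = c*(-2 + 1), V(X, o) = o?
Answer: -8362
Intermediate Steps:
n(H) = 9
E = 9
t(c, h) = -c (t(c, h) = c*(-1) = -c)
J = -226 (J = 9 - 1*235 = 9 - 235 = -226)
((-5 + 3*t(5, -3)) + 57)*J = ((-5 + 3*(-1*5)) + 57)*(-226) = ((-5 + 3*(-5)) + 57)*(-226) = ((-5 - 15) + 57)*(-226) = (-20 + 57)*(-226) = 37*(-226) = -8362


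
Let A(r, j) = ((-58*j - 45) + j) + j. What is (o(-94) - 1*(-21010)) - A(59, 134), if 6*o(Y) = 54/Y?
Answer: 2684537/94 ≈ 28559.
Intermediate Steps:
o(Y) = 9/Y (o(Y) = (54/Y)/6 = 9/Y)
A(r, j) = -45 - 56*j (A(r, j) = ((-45 - 58*j) + j) + j = (-45 - 57*j) + j = -45 - 56*j)
(o(-94) - 1*(-21010)) - A(59, 134) = (9/(-94) - 1*(-21010)) - (-45 - 56*134) = (9*(-1/94) + 21010) - (-45 - 7504) = (-9/94 + 21010) - 1*(-7549) = 1974931/94 + 7549 = 2684537/94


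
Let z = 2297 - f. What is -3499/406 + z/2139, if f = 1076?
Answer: -2329545/289478 ≈ -8.0474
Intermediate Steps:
z = 1221 (z = 2297 - 1*1076 = 2297 - 1076 = 1221)
-3499/406 + z/2139 = -3499/406 + 1221/2139 = -3499*1/406 + 1221*(1/2139) = -3499/406 + 407/713 = -2329545/289478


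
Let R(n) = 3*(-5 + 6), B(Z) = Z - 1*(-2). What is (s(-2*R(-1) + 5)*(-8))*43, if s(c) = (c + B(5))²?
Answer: -12384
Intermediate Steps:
B(Z) = 2 + Z (B(Z) = Z + 2 = 2 + Z)
R(n) = 3 (R(n) = 3*1 = 3)
s(c) = (7 + c)² (s(c) = (c + (2 + 5))² = (c + 7)² = (7 + c)²)
(s(-2*R(-1) + 5)*(-8))*43 = ((7 + (-2*3 + 5))²*(-8))*43 = ((7 + (-6 + 5))²*(-8))*43 = ((7 - 1)²*(-8))*43 = (6²*(-8))*43 = (36*(-8))*43 = -288*43 = -12384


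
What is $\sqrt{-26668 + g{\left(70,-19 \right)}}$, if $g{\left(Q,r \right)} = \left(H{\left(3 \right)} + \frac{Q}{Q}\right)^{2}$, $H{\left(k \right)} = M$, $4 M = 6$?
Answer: $\frac{i \sqrt{106647}}{2} \approx 163.28 i$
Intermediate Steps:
$M = \frac{3}{2}$ ($M = \frac{1}{4} \cdot 6 = \frac{3}{2} \approx 1.5$)
$H{\left(k \right)} = \frac{3}{2}$
$g{\left(Q,r \right)} = \frac{25}{4}$ ($g{\left(Q,r \right)} = \left(\frac{3}{2} + \frac{Q}{Q}\right)^{2} = \left(\frac{3}{2} + 1\right)^{2} = \left(\frac{5}{2}\right)^{2} = \frac{25}{4}$)
$\sqrt{-26668 + g{\left(70,-19 \right)}} = \sqrt{-26668 + \frac{25}{4}} = \sqrt{- \frac{106647}{4}} = \frac{i \sqrt{106647}}{2}$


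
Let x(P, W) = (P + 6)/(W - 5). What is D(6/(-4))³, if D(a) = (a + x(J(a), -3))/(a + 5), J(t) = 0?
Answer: -729/2744 ≈ -0.26567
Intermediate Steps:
x(P, W) = (6 + P)/(-5 + W)
D(a) = (-¾ + a)/(5 + a) (D(a) = (a + (6 + 0)/(-5 - 3))/(a + 5) = (a + 6/(-8))/(5 + a) = (a - ⅛*6)/(5 + a) = (a - ¾)/(5 + a) = (-¾ + a)/(5 + a))
D(6/(-4))³ = ((-¾ + 6/(-4))/(5 + 6/(-4)))³ = ((-¾ + 6*(-¼))/(5 + 6*(-¼)))³ = ((-¾ - 3/2)/(5 - 3/2))³ = (-9/4/(7/2))³ = ((2/7)*(-9/4))³ = (-9/14)³ = -729/2744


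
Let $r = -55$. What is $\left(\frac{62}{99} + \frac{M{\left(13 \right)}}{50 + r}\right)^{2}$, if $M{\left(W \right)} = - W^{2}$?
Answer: $\frac{290395681}{245025} \approx 1185.2$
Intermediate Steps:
$\left(\frac{62}{99} + \frac{M{\left(13 \right)}}{50 + r}\right)^{2} = \left(\frac{62}{99} + \frac{\left(-1\right) 13^{2}}{50 - 55}\right)^{2} = \left(62 \cdot \frac{1}{99} + \frac{\left(-1\right) 169}{-5}\right)^{2} = \left(\frac{62}{99} - - \frac{169}{5}\right)^{2} = \left(\frac{62}{99} + \frac{169}{5}\right)^{2} = \left(\frac{17041}{495}\right)^{2} = \frac{290395681}{245025}$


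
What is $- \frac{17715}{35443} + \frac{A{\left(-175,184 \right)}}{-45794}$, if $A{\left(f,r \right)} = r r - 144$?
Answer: $- \frac{143292509}{115934053} \approx -1.236$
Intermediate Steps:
$A{\left(f,r \right)} = -144 + r^{2}$ ($A{\left(f,r \right)} = r^{2} - 144 = -144 + r^{2}$)
$- \frac{17715}{35443} + \frac{A{\left(-175,184 \right)}}{-45794} = - \frac{17715}{35443} + \frac{-144 + 184^{2}}{-45794} = \left(-17715\right) \frac{1}{35443} + \left(-144 + 33856\right) \left(- \frac{1}{45794}\right) = - \frac{17715}{35443} + 33712 \left(- \frac{1}{45794}\right) = - \frac{17715}{35443} - \frac{2408}{3271} = - \frac{143292509}{115934053}$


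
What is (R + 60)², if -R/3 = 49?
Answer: 7569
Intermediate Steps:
R = -147 (R = -3*49 = -147)
(R + 60)² = (-147 + 60)² = (-87)² = 7569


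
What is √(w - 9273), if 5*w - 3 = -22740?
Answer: 3*I*√38390/5 ≈ 117.56*I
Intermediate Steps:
w = -22737/5 (w = ⅗ + (⅕)*(-22740) = ⅗ - 4548 = -22737/5 ≈ -4547.4)
√(w - 9273) = √(-22737/5 - 9273) = √(-69102/5) = 3*I*√38390/5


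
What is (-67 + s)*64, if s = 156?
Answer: 5696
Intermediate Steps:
(-67 + s)*64 = (-67 + 156)*64 = 89*64 = 5696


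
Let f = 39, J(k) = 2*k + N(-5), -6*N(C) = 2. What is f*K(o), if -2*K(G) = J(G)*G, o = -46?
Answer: -82823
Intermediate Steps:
N(C) = -⅓ (N(C) = -⅙*2 = -⅓)
J(k) = -⅓ + 2*k (J(k) = 2*k - ⅓ = -⅓ + 2*k)
K(G) = -G*(-⅓ + 2*G)/2 (K(G) = -(-⅓ + 2*G)*G/2 = -G*(-⅓ + 2*G)/2)
f*K(o) = 39*(-46*(⅙ - 1*(-46))) = 39*(-46*(⅙ + 46)) = 39*(-46*277/6) = 39*(-6371/3) = -82823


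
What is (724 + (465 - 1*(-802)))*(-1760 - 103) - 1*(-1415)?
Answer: -3707818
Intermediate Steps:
(724 + (465 - 1*(-802)))*(-1760 - 103) - 1*(-1415) = (724 + (465 + 802))*(-1863) + 1415 = (724 + 1267)*(-1863) + 1415 = 1991*(-1863) + 1415 = -3709233 + 1415 = -3707818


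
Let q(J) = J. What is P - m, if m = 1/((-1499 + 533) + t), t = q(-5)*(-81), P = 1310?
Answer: 734911/561 ≈ 1310.0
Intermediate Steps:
t = 405 (t = -5*(-81) = 405)
m = -1/561 (m = 1/((-1499 + 533) + 405) = 1/(-966 + 405) = 1/(-561) = -1/561 ≈ -0.0017825)
P - m = 1310 - 1*(-1/561) = 1310 + 1/561 = 734911/561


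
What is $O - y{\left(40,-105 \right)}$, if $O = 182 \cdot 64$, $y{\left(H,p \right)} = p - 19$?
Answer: $11772$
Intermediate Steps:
$y{\left(H,p \right)} = -19 + p$
$O = 11648$
$O - y{\left(40,-105 \right)} = 11648 - \left(-19 - 105\right) = 11648 - -124 = 11648 + 124 = 11772$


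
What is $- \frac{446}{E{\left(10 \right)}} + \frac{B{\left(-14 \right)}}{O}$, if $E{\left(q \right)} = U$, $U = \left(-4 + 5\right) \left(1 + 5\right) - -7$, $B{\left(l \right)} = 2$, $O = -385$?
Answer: $- \frac{171736}{5005} \approx -34.313$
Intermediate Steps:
$U = 13$ ($U = 1 \cdot 6 + 7 = 6 + 7 = 13$)
$E{\left(q \right)} = 13$
$- \frac{446}{E{\left(10 \right)}} + \frac{B{\left(-14 \right)}}{O} = - \frac{446}{13} + \frac{2}{-385} = \left(-446\right) \frac{1}{13} + 2 \left(- \frac{1}{385}\right) = - \frac{446}{13} - \frac{2}{385} = - \frac{171736}{5005}$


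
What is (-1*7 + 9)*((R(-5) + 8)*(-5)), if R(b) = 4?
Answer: -120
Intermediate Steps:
(-1*7 + 9)*((R(-5) + 8)*(-5)) = (-1*7 + 9)*((4 + 8)*(-5)) = (-7 + 9)*(12*(-5)) = 2*(-60) = -120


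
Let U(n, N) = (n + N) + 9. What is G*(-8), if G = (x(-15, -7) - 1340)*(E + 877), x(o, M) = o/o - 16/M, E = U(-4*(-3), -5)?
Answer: 66846408/7 ≈ 9.5495e+6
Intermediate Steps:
U(n, N) = 9 + N + n (U(n, N) = (N + n) + 9 = 9 + N + n)
E = 16 (E = 9 - 5 - 4*(-3) = 9 - 5 + 12 = 16)
x(o, M) = 1 - 16/M
G = -8355801/7 (G = ((-16 - 7)/(-7) - 1340)*(16 + 877) = (-1/7*(-23) - 1340)*893 = (23/7 - 1340)*893 = -9357/7*893 = -8355801/7 ≈ -1.1937e+6)
G*(-8) = -8355801/7*(-8) = 66846408/7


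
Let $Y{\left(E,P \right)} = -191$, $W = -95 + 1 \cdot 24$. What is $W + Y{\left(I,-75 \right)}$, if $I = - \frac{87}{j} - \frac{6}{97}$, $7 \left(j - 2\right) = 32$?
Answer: $-262$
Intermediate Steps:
$j = \frac{46}{7}$ ($j = 2 + \frac{1}{7} \cdot 32 = 2 + \frac{32}{7} = \frac{46}{7} \approx 6.5714$)
$I = - \frac{59349}{4462}$ ($I = - \frac{87}{\frac{46}{7}} - \frac{6}{97} = \left(-87\right) \frac{7}{46} - \frac{6}{97} = - \frac{609}{46} - \frac{6}{97} = - \frac{59349}{4462} \approx -13.301$)
$W = -71$ ($W = -95 + 24 = -71$)
$W + Y{\left(I,-75 \right)} = -71 - 191 = -262$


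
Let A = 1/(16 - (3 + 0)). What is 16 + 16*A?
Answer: 224/13 ≈ 17.231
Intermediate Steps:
A = 1/13 (A = 1/(16 - 1*3) = 1/(16 - 3) = 1/13 ≈ 0.076923)
16 + 16*A = 16 + 16*(1/13) = 16 + 16/13 = 224/13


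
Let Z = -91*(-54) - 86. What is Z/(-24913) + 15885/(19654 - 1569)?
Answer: 61685725/90110321 ≈ 0.68456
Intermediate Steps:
Z = 4828 (Z = 4914 - 86 = 4828)
Z/(-24913) + 15885/(19654 - 1569) = 4828/(-24913) + 15885/(19654 - 1569) = 4828*(-1/24913) + 15885/18085 = -4828/24913 + 15885*(1/18085) = -4828/24913 + 3177/3617 = 61685725/90110321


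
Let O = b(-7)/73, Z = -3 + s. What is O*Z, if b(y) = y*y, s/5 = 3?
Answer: 588/73 ≈ 8.0548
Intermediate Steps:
s = 15 (s = 5*3 = 15)
Z = 12 (Z = -3 + 15 = 12)
b(y) = y²
O = 49/73 (O = (-7)²/73 = 49*(1/73) = 49/73 ≈ 0.67123)
O*Z = (49/73)*12 = 588/73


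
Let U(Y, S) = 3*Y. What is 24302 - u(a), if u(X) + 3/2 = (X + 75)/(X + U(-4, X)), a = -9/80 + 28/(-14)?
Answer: 54888965/2258 ≈ 24309.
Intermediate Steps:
a = -169/80 (a = -9*1/80 + 28*(-1/14) = -9/80 - 2 = -169/80 ≈ -2.1125)
u(X) = -3/2 + (75 + X)/(-12 + X) (u(X) = -3/2 + (X + 75)/(X + 3*(-4)) = -3/2 + (75 + X)/(X - 12) = -3/2 + (75 + X)/(-12 + X))
24302 - u(a) = 24302 - (186 - 1*(-169/80))/(2*(-12 - 169/80)) = 24302 - (186 + 169/80)/(2*(-1129/80)) = 24302 - (-80)*15049/(2*1129*80) = 24302 - 1*(-15049/2258) = 24302 + 15049/2258 = 54888965/2258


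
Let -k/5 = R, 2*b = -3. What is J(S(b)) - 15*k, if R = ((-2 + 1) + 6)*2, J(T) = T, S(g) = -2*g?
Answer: 753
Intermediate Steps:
b = -3/2 (b = (1/2)*(-3) = -3/2 ≈ -1.5000)
R = 10 (R = (-1 + 6)*2 = 5*2 = 10)
k = -50 (k = -5*10 = -50)
J(S(b)) - 15*k = -2*(-3/2) - 15*(-50) = 3 + 750 = 753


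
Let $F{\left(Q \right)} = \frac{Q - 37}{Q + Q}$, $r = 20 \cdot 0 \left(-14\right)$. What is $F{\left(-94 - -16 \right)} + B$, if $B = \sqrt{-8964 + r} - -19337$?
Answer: $\frac{3016687}{156} + 6 i \sqrt{249} \approx 19338.0 + 94.678 i$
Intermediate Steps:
$r = 0$ ($r = 0 \left(-14\right) = 0$)
$F{\left(Q \right)} = \frac{-37 + Q}{2 Q}$ ($F{\left(Q \right)} = \frac{Q + \left(-88 + 51\right)}{2 Q} = \left(Q - 37\right) \frac{1}{2 Q} = \left(-37 + Q\right) \frac{1}{2 Q} = \frac{-37 + Q}{2 Q}$)
$B = 19337 + 6 i \sqrt{249}$ ($B = \sqrt{-8964 + 0} - -19337 = \sqrt{-8964} + 19337 = 6 i \sqrt{249} + 19337 = 19337 + 6 i \sqrt{249} \approx 19337.0 + 94.678 i$)
$F{\left(-94 - -16 \right)} + B = \frac{-37 - 78}{2 \left(-94 - -16\right)} + \left(19337 + 6 i \sqrt{249}\right) = \frac{-37 + \left(-94 + 16\right)}{2 \left(-94 + 16\right)} + \left(19337 + 6 i \sqrt{249}\right) = \frac{-37 - 78}{2 \left(-78\right)} + \left(19337 + 6 i \sqrt{249}\right) = \frac{1}{2} \left(- \frac{1}{78}\right) \left(-115\right) + \left(19337 + 6 i \sqrt{249}\right) = \frac{115}{156} + \left(19337 + 6 i \sqrt{249}\right) = \frac{3016687}{156} + 6 i \sqrt{249}$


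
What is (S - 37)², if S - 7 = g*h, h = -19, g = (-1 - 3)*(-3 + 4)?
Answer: 2116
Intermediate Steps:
g = -4 (g = -4*1 = -4)
S = 83 (S = 7 - 4*(-19) = 7 + 76 = 83)
(S - 37)² = (83 - 37)² = 46² = 2116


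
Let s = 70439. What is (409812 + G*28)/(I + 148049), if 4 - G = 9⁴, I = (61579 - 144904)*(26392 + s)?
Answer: -113108/4034147513 ≈ -2.8038e-5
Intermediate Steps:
I = -8068443075 (I = (61579 - 144904)*(26392 + 70439) = -83325*96831 = -8068443075)
G = -6557 (G = 4 - 1*9⁴ = 4 - 1*6561 = 4 - 6561 = -6557)
(409812 + G*28)/(I + 148049) = (409812 - 6557*28)/(-8068443075 + 148049) = (409812 - 183596)/(-8068295026) = 226216*(-1/8068295026) = -113108/4034147513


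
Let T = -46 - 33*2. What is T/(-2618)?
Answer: 8/187 ≈ 0.042781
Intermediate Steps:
T = -112 (T = -46 - 66 = -112)
T/(-2618) = -112/(-2618) = -112*(-1/2618) = 8/187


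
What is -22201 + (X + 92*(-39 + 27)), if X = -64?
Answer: -23369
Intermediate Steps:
-22201 + (X + 92*(-39 + 27)) = -22201 + (-64 + 92*(-39 + 27)) = -22201 + (-64 + 92*(-12)) = -22201 + (-64 - 1104) = -22201 - 1168 = -23369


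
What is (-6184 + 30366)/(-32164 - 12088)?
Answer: -12091/22126 ≈ -0.54646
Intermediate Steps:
(-6184 + 30366)/(-32164 - 12088) = 24182/(-44252) = 24182*(-1/44252) = -12091/22126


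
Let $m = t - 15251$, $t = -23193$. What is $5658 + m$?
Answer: $-32786$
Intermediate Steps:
$m = -38444$ ($m = -23193 - 15251 = -38444$)
$5658 + m = 5658 - 38444 = -32786$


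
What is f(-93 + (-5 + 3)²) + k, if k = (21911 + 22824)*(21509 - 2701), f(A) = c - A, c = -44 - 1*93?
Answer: 841375832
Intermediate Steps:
c = -137 (c = -44 - 93 = -137)
f(A) = -137 - A
k = 841375880 (k = 44735*18808 = 841375880)
f(-93 + (-5 + 3)²) + k = (-137 - (-93 + (-5 + 3)²)) + 841375880 = (-137 - (-93 + (-2)²)) + 841375880 = (-137 - (-93 + 4)) + 841375880 = (-137 - 1*(-89)) + 841375880 = (-137 + 89) + 841375880 = -48 + 841375880 = 841375832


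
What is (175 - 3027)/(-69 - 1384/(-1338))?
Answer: 1907988/45469 ≈ 41.962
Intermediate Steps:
(175 - 3027)/(-69 - 1384/(-1338)) = -2852/(-69 - 1384*(-1/1338)) = -2852/(-69 + 692/669) = -2852/(-45469/669) = -2852*(-669/45469) = 1907988/45469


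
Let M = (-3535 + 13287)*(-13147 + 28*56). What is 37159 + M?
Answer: -112881249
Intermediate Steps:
M = -112918408 (M = 9752*(-13147 + 1568) = 9752*(-11579) = -112918408)
37159 + M = 37159 - 112918408 = -112881249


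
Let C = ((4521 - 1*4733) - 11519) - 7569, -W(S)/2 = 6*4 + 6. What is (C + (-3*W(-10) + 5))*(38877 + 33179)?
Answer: -1377350440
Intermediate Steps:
W(S) = -60 (W(S) = -2*(6*4 + 6) = -2*(24 + 6) = -2*30 = -60)
C = -19300 (C = ((4521 - 4733) - 11519) - 7569 = (-212 - 11519) - 7569 = -11731 - 7569 = -19300)
(C + (-3*W(-10) + 5))*(38877 + 33179) = (-19300 + (-3*(-60) + 5))*(38877 + 33179) = (-19300 + (180 + 5))*72056 = (-19300 + 185)*72056 = -19115*72056 = -1377350440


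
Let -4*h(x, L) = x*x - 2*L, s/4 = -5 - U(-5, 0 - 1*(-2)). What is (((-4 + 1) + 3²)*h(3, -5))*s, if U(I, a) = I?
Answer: 0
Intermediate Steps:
s = 0 (s = 4*(-5 - 1*(-5)) = 4*(-5 + 5) = 4*0 = 0)
h(x, L) = L/2 - x²/4 (h(x, L) = -(x*x - 2*L)/4 = -(x² - 2*L)/4 = L/2 - x²/4)
(((-4 + 1) + 3²)*h(3, -5))*s = (((-4 + 1) + 3²)*((½)*(-5) - ¼*3²))*0 = ((-3 + 9)*(-5/2 - ¼*9))*0 = (6*(-5/2 - 9/4))*0 = (6*(-19/4))*0 = -57/2*0 = 0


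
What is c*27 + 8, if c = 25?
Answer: 683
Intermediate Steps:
c*27 + 8 = 25*27 + 8 = 675 + 8 = 683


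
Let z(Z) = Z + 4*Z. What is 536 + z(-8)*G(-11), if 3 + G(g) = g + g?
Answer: 1536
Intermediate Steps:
z(Z) = 5*Z
G(g) = -3 + 2*g (G(g) = -3 + (g + g) = -3 + 2*g)
536 + z(-8)*G(-11) = 536 + (5*(-8))*(-3 + 2*(-11)) = 536 - 40*(-3 - 22) = 536 - 40*(-25) = 536 + 1000 = 1536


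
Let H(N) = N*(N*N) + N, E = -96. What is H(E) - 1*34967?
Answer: -919799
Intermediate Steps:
H(N) = N + N³ (H(N) = N*N² + N = N³ + N = N + N³)
H(E) - 1*34967 = (-96 + (-96)³) - 1*34967 = (-96 - 884736) - 34967 = -884832 - 34967 = -919799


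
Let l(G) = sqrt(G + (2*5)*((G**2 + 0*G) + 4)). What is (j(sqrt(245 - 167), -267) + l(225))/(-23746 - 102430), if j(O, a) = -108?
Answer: 27/31544 - sqrt(506515)/126176 ≈ -0.0047846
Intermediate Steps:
l(G) = sqrt(40 + G + 10*G**2) (l(G) = sqrt(G + 10*((G**2 + 0) + 4)) = sqrt(G + 10*(G**2 + 4)) = sqrt(G + 10*(4 + G**2)) = sqrt(G + (40 + 10*G**2)) = sqrt(40 + G + 10*G**2))
(j(sqrt(245 - 167), -267) + l(225))/(-23746 - 102430) = (-108 + sqrt(40 + 225 + 10*225**2))/(-23746 - 102430) = (-108 + sqrt(40 + 225 + 10*50625))/(-126176) = (-108 + sqrt(40 + 225 + 506250))*(-1/126176) = (-108 + sqrt(506515))*(-1/126176) = 27/31544 - sqrt(506515)/126176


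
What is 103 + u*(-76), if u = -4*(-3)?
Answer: -809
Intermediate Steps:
u = 12
103 + u*(-76) = 103 + 12*(-76) = 103 - 912 = -809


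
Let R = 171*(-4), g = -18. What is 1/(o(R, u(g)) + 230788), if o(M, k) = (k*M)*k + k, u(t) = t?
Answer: 1/9154 ≈ 0.00010924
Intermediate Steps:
R = -684
o(M, k) = k + M*k² (o(M, k) = (M*k)*k + k = M*k² + k = k + M*k²)
1/(o(R, u(g)) + 230788) = 1/(-18*(1 - 684*(-18)) + 230788) = 1/(-18*(1 + 12312) + 230788) = 1/(-18*12313 + 230788) = 1/(-221634 + 230788) = 1/9154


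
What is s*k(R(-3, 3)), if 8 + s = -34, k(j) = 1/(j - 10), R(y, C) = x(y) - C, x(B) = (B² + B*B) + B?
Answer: -21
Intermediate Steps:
x(B) = B + 2*B² (x(B) = (B² + B²) + B = 2*B² + B = B + 2*B²)
R(y, C) = -C + y*(1 + 2*y) (R(y, C) = y*(1 + 2*y) - C = -C + y*(1 + 2*y))
k(j) = 1/(-10 + j)
s = -42 (s = -8 - 34 = -42)
s*k(R(-3, 3)) = -42/(-10 + (-1*3 - 3*(1 + 2*(-3)))) = -42/(-10 + (-3 - 3*(1 - 6))) = -42/(-10 + (-3 - 3*(-5))) = -42/(-10 + (-3 + 15)) = -42/(-10 + 12) = -42/2 = -42*½ = -21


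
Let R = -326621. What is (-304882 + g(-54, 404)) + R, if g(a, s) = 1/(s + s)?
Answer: -510254423/808 ≈ -6.3150e+5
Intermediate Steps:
g(a, s) = 1/(2*s)
(-304882 + g(-54, 404)) + R = (-304882 + (1/2)/404) - 326621 = (-304882 + (1/2)*(1/404)) - 326621 = (-304882 + 1/808) - 326621 = -246344655/808 - 326621 = -510254423/808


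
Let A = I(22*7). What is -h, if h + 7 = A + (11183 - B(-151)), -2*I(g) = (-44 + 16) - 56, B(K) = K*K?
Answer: 11583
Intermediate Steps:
B(K) = K²
I(g) = 42 (I(g) = -((-44 + 16) - 56)/2 = -(-28 - 56)/2 = -½*(-84) = 42)
A = 42
h = -11583 (h = -7 + (42 + (11183 - 1*(-151)²)) = -7 + (42 + (11183 - 1*22801)) = -7 + (42 + (11183 - 22801)) = -7 + (42 - 11618) = -7 - 11576 = -11583)
-h = -1*(-11583) = 11583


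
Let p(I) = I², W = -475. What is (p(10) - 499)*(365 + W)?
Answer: 43890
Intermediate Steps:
(p(10) - 499)*(365 + W) = (10² - 499)*(365 - 475) = (100 - 499)*(-110) = -399*(-110) = 43890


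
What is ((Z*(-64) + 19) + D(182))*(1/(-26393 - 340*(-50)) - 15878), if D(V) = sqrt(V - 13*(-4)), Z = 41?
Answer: 388515053275/9393 - 149142055*sqrt(26)/3131 ≈ 4.1119e+7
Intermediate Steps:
D(V) = sqrt(52 + V) (D(V) = sqrt(V + 52) = sqrt(52 + V))
((Z*(-64) + 19) + D(182))*(1/(-26393 - 340*(-50)) - 15878) = ((41*(-64) + 19) + sqrt(52 + 182))*(1/(-26393 - 340*(-50)) - 15878) = ((-2624 + 19) + sqrt(234))*(1/(-26393 + 17000) - 15878) = (-2605 + 3*sqrt(26))*(1/(-9393) - 15878) = (-2605 + 3*sqrt(26))*(-1/9393 - 15878) = (-2605 + 3*sqrt(26))*(-149142055/9393) = 388515053275/9393 - 149142055*sqrt(26)/3131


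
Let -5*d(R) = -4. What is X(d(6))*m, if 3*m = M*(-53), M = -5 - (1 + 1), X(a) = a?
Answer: 1484/15 ≈ 98.933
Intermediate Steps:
d(R) = ⅘ (d(R) = -⅕*(-4) = ⅘)
M = -7 (M = -5 - 1*2 = -5 - 2 = -7)
m = 371/3 (m = (-7*(-53))/3 = (⅓)*371 = 371/3 ≈ 123.67)
X(d(6))*m = (⅘)*(371/3) = 1484/15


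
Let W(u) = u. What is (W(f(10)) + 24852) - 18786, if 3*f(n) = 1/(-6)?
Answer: 109187/18 ≈ 6065.9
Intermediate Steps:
f(n) = -1/18 (f(n) = (⅓)/(-6) = (⅓)*(-⅙) = -1/18)
(W(f(10)) + 24852) - 18786 = (-1/18 + 24852) - 18786 = 447335/18 - 18786 = 109187/18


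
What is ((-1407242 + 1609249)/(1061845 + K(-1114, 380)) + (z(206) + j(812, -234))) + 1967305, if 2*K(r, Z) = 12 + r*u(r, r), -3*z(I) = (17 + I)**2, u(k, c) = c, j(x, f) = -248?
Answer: 1093796467031/560783 ≈ 1.9505e+6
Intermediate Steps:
z(I) = -(17 + I)**2/3
K(r, Z) = 6 + r**2/2 (K(r, Z) = (12 + r*r)/2 = (12 + r**2)/2 = 6 + r**2/2)
((-1407242 + 1609249)/(1061845 + K(-1114, 380)) + (z(206) + j(812, -234))) + 1967305 = ((-1407242 + 1609249)/(1061845 + (6 + (1/2)*(-1114)**2)) + (-(17 + 206)**2/3 - 248)) + 1967305 = (202007/(1061845 + (6 + (1/2)*1240996)) + (-1/3*223**2 - 248)) + 1967305 = (202007/(1061845 + (6 + 620498)) + (-1/3*49729 - 248)) + 1967305 = (202007/(1061845 + 620504) + (-49729/3 - 248)) + 1967305 = (202007/1682349 - 50473/3) + 1967305 = -9434732784/560783 + 1967305 = 1093796467031/560783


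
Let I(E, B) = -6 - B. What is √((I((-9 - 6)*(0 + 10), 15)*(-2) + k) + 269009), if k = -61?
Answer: √268990 ≈ 518.64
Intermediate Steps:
√((I((-9 - 6)*(0 + 10), 15)*(-2) + k) + 269009) = √(((-6 - 1*15)*(-2) - 61) + 269009) = √(((-6 - 15)*(-2) - 61) + 269009) = √((-21*(-2) - 61) + 269009) = √((42 - 61) + 269009) = √(-19 + 269009) = √268990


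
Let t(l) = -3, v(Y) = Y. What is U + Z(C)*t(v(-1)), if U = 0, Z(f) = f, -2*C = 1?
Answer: 3/2 ≈ 1.5000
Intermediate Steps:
C = -1/2 (C = -1/2*1 = -1/2 ≈ -0.50000)
U + Z(C)*t(v(-1)) = 0 - 1/2*(-3) = 0 + 3/2 = 3/2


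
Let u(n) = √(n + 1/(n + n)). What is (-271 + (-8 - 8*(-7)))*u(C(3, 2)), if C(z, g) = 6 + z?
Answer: -223*√326/6 ≈ -671.06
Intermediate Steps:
u(n) = √(n + 1/(2*n))
(-271 + (-8 - 8*(-7)))*u(C(3, 2)) = (-271 + (-8 - 8*(-7)))*(√(2/(6 + 3) + 4*(6 + 3))/2) = (-271 + (-8 + 56))*(√(2/9 + 4*9)/2) = (-271 + 48)*(√(2*(⅑) + 36)/2) = -223*√(2/9 + 36)/2 = -223*√(326/9)/2 = -223*√326/3/2 = -223*√326/6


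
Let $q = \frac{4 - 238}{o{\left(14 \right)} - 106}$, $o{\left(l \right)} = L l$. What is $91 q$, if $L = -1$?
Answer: $\frac{3549}{20} \approx 177.45$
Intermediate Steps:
$o{\left(l \right)} = - l$
$q = \frac{39}{20}$ ($q = \frac{4 - 238}{\left(-1\right) 14 - 106} = - \frac{234}{-14 - 106} = - \frac{234}{-120} = \left(-234\right) \left(- \frac{1}{120}\right) = \frac{39}{20} \approx 1.95$)
$91 q = 91 \cdot \frac{39}{20} = \frac{3549}{20}$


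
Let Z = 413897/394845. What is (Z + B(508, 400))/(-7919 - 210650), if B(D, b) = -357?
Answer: 12776888/7845534255 ≈ 0.0016286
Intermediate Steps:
Z = 37627/35895 (Z = 413897*(1/394845) = 37627/35895 ≈ 1.0483)
(Z + B(508, 400))/(-7919 - 210650) = (37627/35895 - 357)/(-7919 - 210650) = -12776888/35895/(-218569) = -12776888/35895*(-1/218569) = 12776888/7845534255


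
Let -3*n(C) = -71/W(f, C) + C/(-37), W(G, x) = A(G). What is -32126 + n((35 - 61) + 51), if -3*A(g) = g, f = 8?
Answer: -28535569/888 ≈ -32135.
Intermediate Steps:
A(g) = -g/3
W(G, x) = -G/3
n(C) = -71/8 + C/111 (n(C) = -(-71/((-⅓*8)) + C/(-37))/3 = -(-71/(-8/3) + C*(-1/37))/3 = -(-71*(-3/8) - C/37)/3 = -(213/8 - C/37)/3 = -71/8 + C/111)
-32126 + n((35 - 61) + 51) = -32126 + (-71/8 + ((35 - 61) + 51)/111) = -32126 + (-71/8 + (-26 + 51)/111) = -32126 + (-71/8 + (1/111)*25) = -32126 + (-71/8 + 25/111) = -32126 - 7681/888 = -28535569/888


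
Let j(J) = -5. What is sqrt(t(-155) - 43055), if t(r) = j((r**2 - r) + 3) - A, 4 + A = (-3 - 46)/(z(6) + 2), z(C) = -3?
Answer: I*sqrt(43105) ≈ 207.62*I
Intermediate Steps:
A = 45 (A = -4 + (-3 - 46)/(-3 + 2) = -4 - 49/(-1) = -4 - 49*(-1) = -4 + 49 = 45)
t(r) = -50 (t(r) = -5 - 1*45 = -5 - 45 = -50)
sqrt(t(-155) - 43055) = sqrt(-50 - 43055) = sqrt(-43105) = I*sqrt(43105)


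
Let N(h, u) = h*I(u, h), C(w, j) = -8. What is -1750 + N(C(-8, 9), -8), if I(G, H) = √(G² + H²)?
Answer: -1750 - 64*√2 ≈ -1840.5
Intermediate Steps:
N(h, u) = h*√(h² + u²) (N(h, u) = h*√(u² + h²) = h*√(h² + u²))
-1750 + N(C(-8, 9), -8) = -1750 - 8*√((-8)² + (-8)²) = -1750 - 8*√(64 + 64) = -1750 - 64*√2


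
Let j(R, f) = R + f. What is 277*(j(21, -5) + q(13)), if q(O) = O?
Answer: 8033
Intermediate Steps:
277*(j(21, -5) + q(13)) = 277*((21 - 5) + 13) = 277*(16 + 13) = 277*29 = 8033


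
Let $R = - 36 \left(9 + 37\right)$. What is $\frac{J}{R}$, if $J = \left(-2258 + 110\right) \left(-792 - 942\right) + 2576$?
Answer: $- \frac{465901}{207} \approx -2250.7$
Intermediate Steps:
$R = -1656$ ($R = \left(-36\right) 46 = -1656$)
$J = 3727208$ ($J = \left(-2148\right) \left(-1734\right) + 2576 = 3724632 + 2576 = 3727208$)
$\frac{J}{R} = \frac{3727208}{-1656} = 3727208 \left(- \frac{1}{1656}\right) = - \frac{465901}{207}$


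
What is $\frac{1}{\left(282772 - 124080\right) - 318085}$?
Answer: $- \frac{1}{159393} \approx -6.2738 \cdot 10^{-6}$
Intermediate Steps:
$\frac{1}{\left(282772 - 124080\right) - 318085} = \frac{1}{158692 - 318085} = \frac{1}{-159393} = - \frac{1}{159393}$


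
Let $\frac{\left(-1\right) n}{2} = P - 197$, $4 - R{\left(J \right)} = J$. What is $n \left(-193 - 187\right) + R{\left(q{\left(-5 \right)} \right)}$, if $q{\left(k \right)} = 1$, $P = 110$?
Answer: $-66117$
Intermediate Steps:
$R{\left(J \right)} = 4 - J$
$n = 174$ ($n = - 2 \left(110 - 197\right) = \left(-2\right) \left(-87\right) = 174$)
$n \left(-193 - 187\right) + R{\left(q{\left(-5 \right)} \right)} = 174 \left(-193 - 187\right) + \left(4 - 1\right) = 174 \left(-380\right) + \left(4 - 1\right) = -66120 + 3 = -66117$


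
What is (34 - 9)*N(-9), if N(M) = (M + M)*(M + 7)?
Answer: 900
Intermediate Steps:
N(M) = 2*M*(7 + M) (N(M) = (2*M)*(7 + M) = 2*M*(7 + M))
(34 - 9)*N(-9) = (34 - 9)*(2*(-9)*(7 - 9)) = 25*(2*(-9)*(-2)) = 25*36 = 900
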